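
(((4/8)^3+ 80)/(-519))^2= 410881/17239104 = 0.02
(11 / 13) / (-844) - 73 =-800967/10972 = -73.00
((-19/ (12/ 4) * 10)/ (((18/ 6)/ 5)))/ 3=-950/27 = -35.19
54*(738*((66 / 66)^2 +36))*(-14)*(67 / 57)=-461034504/19 = -24264973.89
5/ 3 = 1.67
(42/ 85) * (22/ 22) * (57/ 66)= 399/935 = 0.43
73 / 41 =1.78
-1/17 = -0.06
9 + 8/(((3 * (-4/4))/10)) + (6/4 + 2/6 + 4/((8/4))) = -83/6 = -13.83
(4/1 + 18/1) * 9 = 198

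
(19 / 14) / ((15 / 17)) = 323/210 = 1.54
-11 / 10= -1.10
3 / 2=1.50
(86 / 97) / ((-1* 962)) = -43/46657 = 0.00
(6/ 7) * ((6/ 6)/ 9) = 2/21 = 0.10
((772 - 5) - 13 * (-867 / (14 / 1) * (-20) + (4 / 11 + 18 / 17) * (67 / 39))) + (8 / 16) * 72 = -60201683/3927 = -15330.20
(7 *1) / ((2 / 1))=7/2 = 3.50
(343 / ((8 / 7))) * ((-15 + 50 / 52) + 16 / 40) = -4256973/1040 = -4093.24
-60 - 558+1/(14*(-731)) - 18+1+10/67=-435303257/685678 = -634.85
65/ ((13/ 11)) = 55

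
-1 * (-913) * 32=29216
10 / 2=5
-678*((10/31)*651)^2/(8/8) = -29899800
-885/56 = -15.80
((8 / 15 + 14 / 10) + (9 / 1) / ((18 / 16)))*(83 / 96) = 12367/1440 = 8.59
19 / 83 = 0.23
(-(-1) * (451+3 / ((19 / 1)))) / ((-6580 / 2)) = -4286/31255 = -0.14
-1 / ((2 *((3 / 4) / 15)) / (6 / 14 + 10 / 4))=-205/7 = -29.29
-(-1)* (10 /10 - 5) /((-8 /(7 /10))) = 7/20 = 0.35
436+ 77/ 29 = 12721/29 = 438.66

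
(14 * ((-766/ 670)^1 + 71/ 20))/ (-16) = -4515/2144 = -2.11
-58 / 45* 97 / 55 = -5626/2475 = -2.27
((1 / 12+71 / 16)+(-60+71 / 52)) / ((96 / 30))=-168835/9984 = -16.91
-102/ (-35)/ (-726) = -17/4235 = 0.00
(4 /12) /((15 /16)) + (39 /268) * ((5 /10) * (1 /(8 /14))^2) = 223211/385920 = 0.58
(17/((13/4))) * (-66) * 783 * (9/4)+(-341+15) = -7910972/13 = -608536.31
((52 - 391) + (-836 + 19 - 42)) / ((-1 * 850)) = 599/425 = 1.41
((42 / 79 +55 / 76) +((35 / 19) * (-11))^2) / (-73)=-46982303/8327548 = -5.64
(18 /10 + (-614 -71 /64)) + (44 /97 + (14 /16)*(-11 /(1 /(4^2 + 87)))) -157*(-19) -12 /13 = 555988481/403520 = 1377.85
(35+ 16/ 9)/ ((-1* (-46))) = 331/414 = 0.80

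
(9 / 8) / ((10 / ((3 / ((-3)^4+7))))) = 27/7040 = 0.00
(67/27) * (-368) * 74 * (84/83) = -51087232/747 = -68389.87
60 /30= 2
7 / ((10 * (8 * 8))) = 7/640 = 0.01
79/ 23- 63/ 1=-1370/23 = -59.57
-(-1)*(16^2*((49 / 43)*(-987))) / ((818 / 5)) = -30952320/17587 = -1759.95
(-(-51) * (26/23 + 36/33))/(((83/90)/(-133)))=-343084140/20999 = -16338.12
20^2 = 400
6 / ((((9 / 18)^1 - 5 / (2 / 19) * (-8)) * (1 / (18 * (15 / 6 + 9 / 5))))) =4644/3805 = 1.22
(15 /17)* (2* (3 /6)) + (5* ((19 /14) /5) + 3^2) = 2675/238 = 11.24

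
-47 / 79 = -0.59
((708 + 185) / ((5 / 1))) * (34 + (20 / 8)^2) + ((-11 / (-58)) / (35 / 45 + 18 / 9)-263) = 20084583/2900 = 6925.72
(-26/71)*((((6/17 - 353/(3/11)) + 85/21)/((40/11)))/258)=154583/307020 = 0.50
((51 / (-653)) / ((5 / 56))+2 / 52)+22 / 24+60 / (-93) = -8917381/15789540 = -0.56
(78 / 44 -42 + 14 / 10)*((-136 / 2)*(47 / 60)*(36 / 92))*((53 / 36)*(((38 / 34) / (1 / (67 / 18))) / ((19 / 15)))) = 712817087/182160 = 3913.14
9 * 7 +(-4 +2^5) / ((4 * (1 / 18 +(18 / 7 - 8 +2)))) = 25893/425 = 60.92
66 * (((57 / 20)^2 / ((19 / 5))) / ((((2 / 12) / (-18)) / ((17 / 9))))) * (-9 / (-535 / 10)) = -2590137/535 = -4841.38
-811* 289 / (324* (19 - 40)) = 234379/6804 = 34.45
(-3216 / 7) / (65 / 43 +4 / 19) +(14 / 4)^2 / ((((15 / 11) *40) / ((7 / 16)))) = -501779923/1881600 = -266.68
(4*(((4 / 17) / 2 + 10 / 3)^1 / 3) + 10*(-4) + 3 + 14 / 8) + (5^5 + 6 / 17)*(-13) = -24884065/612 = -40660.24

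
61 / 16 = 3.81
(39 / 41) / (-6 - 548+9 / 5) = -195/113201 = 0.00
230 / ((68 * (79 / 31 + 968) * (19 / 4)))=7130/9718101 = 0.00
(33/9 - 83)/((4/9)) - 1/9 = -3215/18 = -178.61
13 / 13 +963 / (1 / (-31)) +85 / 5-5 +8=-29832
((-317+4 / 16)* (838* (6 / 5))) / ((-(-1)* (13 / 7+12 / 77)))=-122631663/775 = -158234.40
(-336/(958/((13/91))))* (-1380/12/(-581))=-2760/278299 = -0.01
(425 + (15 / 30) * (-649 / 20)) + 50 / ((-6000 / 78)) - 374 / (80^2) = 1305813/3200 = 408.07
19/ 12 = 1.58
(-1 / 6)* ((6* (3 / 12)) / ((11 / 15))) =-15/44 = -0.34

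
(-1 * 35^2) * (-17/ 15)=4165/3 = 1388.33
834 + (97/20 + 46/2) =17237/20 = 861.85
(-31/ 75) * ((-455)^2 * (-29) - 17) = 186116002/75 = 2481546.69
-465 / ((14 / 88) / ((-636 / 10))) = 1301256/7 = 185893.71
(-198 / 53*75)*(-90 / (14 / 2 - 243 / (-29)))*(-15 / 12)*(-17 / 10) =164723625/47276 = 3484.30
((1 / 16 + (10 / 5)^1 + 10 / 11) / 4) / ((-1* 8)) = -523/5632 = -0.09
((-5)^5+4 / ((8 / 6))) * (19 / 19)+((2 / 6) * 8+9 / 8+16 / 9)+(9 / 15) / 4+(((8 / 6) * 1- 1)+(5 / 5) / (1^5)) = -3114.95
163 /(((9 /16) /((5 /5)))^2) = 41728/81 = 515.16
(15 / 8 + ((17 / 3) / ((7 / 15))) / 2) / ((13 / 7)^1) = 445/104 = 4.28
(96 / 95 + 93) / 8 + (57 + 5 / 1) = 73.75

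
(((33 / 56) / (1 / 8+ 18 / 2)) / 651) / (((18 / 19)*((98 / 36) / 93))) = 627/175273 = 0.00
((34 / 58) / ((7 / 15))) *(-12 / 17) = -180/203 = -0.89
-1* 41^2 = -1681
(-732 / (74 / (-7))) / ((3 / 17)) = 14518/37 = 392.38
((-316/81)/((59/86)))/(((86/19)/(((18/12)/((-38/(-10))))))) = -790/1593 = -0.50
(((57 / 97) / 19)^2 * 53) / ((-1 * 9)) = -53/9409 = -0.01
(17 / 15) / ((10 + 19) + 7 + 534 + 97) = 17/10005 = 0.00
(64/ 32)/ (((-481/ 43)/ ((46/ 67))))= -3956/32227 = -0.12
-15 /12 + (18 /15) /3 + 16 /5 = 47/20 = 2.35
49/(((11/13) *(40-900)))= -637/9460 = -0.07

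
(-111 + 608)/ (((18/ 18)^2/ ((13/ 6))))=6461/6 = 1076.83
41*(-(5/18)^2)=-1025/324 = -3.16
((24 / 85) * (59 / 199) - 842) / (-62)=7120507/524365 = 13.58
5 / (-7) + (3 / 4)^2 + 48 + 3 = 5695/112 = 50.85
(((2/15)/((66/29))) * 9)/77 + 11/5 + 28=127926/4235 = 30.21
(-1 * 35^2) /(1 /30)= -36750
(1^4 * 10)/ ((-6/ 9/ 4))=-60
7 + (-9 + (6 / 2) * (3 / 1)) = 7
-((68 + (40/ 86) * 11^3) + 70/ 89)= -2632426/3827 = -687.86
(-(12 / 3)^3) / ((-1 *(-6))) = -32/3 = -10.67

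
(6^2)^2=1296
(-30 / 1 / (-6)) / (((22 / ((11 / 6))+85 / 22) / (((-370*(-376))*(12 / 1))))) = 183638400/349 = 526184.53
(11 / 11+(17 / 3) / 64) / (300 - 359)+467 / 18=881069/33984 = 25.93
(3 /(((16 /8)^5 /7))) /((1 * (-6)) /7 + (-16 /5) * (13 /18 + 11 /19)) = -25137/192320 = -0.13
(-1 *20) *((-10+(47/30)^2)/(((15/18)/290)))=787756/15 = 52517.07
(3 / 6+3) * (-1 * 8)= -28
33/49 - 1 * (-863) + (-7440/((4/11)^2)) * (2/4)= -27268.83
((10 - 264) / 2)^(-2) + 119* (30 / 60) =1919353/32258 = 59.50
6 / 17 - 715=-12149/17 = -714.65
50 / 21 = 2.38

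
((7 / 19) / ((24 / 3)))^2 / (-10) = -49/231040 = 0.00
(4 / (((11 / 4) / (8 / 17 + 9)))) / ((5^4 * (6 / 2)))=2576/350625 = 0.01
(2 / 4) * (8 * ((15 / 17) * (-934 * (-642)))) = 2116334.12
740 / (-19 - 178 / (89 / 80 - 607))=-35868540/906709 = -39.56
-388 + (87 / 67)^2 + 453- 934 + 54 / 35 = -136025614/157115 = -865.77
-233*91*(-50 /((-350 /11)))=-33319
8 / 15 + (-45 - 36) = -1207/15 = -80.47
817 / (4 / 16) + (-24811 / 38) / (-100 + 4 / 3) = 36832897/11248 = 3274.62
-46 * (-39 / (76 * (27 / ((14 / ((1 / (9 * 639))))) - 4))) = -1337427/226613 = -5.90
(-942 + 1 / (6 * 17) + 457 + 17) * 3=-1403.97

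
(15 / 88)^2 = 225/7744 = 0.03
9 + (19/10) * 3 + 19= 337/10 = 33.70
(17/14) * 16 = 136/7 = 19.43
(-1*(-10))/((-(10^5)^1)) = -1/10000 = 0.00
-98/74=-1.32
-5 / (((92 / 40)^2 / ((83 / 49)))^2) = -344450000/671898241 = -0.51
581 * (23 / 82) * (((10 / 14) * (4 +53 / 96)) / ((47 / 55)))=229414075/369984 = 620.06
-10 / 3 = -3.33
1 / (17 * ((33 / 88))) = 8/51 = 0.16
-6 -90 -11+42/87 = -3089/29 = -106.52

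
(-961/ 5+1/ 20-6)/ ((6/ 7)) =-231.18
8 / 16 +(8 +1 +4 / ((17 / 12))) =419/34 = 12.32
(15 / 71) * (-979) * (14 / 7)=-29370/71 = -413.66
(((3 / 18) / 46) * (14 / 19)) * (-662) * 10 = -23170/1311 = -17.67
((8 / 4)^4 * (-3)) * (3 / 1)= -144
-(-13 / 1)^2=-169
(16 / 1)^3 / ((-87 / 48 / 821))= -1855346.76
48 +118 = 166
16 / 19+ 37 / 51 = 1519/969 = 1.57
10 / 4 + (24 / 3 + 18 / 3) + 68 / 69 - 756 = -101915/138 = -738.51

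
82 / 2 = 41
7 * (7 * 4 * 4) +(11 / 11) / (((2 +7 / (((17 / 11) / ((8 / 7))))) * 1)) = 95665/122 = 784.14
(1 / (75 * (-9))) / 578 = -1/390150 = 0.00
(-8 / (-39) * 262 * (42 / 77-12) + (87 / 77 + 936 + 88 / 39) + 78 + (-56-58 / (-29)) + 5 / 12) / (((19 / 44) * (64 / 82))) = 57161011/55328 = 1033.13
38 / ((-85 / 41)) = -1558/85 = -18.33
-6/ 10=-3/5 = -0.60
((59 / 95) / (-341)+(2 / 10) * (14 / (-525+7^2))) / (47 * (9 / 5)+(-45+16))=-8485/61239508 = 0.00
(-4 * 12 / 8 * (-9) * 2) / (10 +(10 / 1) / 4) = 216/25 = 8.64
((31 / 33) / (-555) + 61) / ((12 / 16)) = 4468736/54945 = 81.33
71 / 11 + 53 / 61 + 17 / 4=31063/2684 = 11.57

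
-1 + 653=652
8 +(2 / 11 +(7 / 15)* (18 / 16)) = 3831/440 = 8.71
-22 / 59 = -0.37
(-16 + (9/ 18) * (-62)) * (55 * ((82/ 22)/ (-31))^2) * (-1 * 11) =395035/961 = 411.07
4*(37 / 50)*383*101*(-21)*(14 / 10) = -3366349.39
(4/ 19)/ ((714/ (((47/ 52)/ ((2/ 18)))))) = 141/58786 = 0.00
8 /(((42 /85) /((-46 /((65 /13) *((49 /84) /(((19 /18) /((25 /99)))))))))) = -1307504/1225 = -1067.35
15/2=7.50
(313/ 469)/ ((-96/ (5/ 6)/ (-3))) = 1565/90048 = 0.02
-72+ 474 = 402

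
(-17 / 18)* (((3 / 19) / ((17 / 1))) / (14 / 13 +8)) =-13/13452 = 0.00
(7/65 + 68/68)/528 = 3/1430 = 0.00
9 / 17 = 0.53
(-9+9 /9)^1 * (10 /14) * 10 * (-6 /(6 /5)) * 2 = 4000/7 = 571.43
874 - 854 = 20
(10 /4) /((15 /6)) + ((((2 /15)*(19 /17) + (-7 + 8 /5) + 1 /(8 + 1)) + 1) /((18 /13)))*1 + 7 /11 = -205021/151470 = -1.35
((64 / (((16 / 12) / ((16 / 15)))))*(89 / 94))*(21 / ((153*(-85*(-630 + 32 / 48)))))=2492/20034925 = 0.00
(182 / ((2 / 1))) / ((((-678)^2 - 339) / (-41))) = -3731/459345 = -0.01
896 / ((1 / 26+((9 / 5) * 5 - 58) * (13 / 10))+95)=8320/291 = 28.59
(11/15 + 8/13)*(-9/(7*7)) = -789/3185 = -0.25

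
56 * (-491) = -27496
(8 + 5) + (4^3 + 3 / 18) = 463/6 = 77.17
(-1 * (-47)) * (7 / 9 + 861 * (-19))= -6919528/9 = -768836.44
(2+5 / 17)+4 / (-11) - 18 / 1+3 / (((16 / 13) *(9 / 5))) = -132085/8976 = -14.72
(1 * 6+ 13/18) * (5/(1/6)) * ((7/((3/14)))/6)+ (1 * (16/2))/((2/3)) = 29969/27 = 1109.96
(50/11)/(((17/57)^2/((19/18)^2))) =3258025/57222 = 56.94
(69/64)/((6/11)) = 253/128 = 1.98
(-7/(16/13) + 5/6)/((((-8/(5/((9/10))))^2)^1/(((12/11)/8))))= -0.32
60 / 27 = 20/9 = 2.22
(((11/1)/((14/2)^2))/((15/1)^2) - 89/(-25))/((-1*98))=-3926/108045 = -0.04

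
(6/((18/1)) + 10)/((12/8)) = 62/9 = 6.89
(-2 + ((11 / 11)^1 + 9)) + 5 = 13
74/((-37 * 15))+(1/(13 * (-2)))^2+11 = 110203/10140 = 10.87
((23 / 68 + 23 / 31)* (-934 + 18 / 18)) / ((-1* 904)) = 2124441/1905632 = 1.11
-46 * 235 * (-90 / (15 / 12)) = 778320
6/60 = 1/10 = 0.10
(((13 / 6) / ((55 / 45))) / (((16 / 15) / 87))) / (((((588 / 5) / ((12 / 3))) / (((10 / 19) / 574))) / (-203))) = -12299625/13436192 = -0.92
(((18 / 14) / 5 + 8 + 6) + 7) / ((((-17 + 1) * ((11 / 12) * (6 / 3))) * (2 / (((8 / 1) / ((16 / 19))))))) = -5301/1540 = -3.44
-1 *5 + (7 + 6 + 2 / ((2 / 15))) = 23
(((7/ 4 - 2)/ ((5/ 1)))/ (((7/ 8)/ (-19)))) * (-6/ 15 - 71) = -1938/25 = -77.52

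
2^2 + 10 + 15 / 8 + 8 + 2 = 207/8 = 25.88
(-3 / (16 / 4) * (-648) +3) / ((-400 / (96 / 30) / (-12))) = 5868/125 = 46.94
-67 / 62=-1.08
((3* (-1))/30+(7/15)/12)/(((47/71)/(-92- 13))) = 9.69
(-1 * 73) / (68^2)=-73/4624 = -0.02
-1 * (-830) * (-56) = -46480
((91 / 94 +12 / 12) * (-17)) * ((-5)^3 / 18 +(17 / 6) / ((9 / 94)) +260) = -48002135/5076 = -9456.69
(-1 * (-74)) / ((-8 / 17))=-629/4 = -157.25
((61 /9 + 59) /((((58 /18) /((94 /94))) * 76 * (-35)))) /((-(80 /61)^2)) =137677/30856000 = 0.00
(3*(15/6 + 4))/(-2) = -9.75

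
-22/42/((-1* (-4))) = -11/84 = -0.13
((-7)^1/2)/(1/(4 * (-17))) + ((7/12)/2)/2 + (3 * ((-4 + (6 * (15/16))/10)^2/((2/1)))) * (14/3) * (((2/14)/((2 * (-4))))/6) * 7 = 968387/4096 = 236.42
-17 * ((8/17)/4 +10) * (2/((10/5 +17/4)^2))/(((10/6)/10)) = -52.84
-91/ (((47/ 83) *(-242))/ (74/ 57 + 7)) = 324779/58938 = 5.51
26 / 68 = 13/34 = 0.38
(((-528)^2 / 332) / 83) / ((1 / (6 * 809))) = 338304384/6889 = 49107.91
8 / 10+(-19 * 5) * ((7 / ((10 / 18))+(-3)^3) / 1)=6844/5 = 1368.80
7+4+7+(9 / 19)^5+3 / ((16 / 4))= 18.77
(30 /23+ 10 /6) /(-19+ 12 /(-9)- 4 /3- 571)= -205/40894 = -0.01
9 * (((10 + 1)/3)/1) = 33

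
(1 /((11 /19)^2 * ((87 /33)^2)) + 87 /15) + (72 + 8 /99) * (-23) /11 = -661632974/4579245 = -144.49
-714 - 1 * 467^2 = -218803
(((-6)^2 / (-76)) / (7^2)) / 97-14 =-14.00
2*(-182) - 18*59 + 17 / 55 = -78413/55 = -1425.69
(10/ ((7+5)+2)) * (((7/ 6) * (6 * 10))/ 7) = 50/7 = 7.14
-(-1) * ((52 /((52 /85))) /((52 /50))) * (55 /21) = 116875/546 = 214.06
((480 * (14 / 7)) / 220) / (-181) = -48/1991 = -0.02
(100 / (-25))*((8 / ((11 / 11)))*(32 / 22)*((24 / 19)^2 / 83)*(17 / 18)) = -278528/329593 = -0.85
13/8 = 1.62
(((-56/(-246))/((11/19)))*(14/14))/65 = 532/87945 = 0.01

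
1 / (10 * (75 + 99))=1/1740 = 0.00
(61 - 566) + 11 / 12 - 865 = -16429/12 = -1369.08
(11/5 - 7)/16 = -3/10 = -0.30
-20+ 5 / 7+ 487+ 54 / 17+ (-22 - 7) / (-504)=4035085/8568 = 470.95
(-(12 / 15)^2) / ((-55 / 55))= 16/25 = 0.64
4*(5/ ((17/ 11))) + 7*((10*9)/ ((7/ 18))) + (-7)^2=28593/17 = 1681.94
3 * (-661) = -1983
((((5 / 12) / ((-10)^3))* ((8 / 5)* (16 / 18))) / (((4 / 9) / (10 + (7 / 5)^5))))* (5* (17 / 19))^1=-272323/2968750 = -0.09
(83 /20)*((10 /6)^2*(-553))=-229495/36 = -6374.86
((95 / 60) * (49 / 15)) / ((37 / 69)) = 21413/2220 = 9.65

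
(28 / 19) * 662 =18536/19 = 975.58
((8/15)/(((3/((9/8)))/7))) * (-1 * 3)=-4.20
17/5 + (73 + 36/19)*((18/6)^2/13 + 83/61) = 11839359/75335 = 157.16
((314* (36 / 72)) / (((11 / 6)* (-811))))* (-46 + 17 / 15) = 211322/44605 = 4.74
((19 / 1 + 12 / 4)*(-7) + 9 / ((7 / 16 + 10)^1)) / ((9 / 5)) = -127870/1503 = -85.08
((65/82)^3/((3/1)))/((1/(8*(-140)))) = -185.95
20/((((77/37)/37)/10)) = 3555.84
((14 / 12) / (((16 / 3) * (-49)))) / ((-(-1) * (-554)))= 1/124096 = 0.00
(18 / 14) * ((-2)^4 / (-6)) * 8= -192/7 = -27.43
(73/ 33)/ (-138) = -0.02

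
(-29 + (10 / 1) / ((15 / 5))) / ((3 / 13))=-1001/9 = -111.22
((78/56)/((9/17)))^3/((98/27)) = 10793861/2151296 = 5.02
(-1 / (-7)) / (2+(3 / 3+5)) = 1/56 = 0.02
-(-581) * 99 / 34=57519/34 = 1691.74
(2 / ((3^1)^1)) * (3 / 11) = 2/11 = 0.18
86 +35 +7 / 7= 122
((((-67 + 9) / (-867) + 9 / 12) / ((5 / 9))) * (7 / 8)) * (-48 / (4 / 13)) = -2320227/11560 = -200.71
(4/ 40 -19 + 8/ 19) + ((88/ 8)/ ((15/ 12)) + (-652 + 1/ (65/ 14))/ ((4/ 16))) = -6463539/2470 = -2616.82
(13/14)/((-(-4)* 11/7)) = 13/88 = 0.15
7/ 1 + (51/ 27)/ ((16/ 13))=1229/144 = 8.53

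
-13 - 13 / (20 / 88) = -351/5 = -70.20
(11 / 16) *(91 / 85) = 1001/1360 = 0.74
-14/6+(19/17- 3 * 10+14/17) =-1550/51 = -30.39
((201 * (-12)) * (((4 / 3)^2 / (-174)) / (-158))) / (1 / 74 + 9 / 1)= -0.02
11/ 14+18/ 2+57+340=5695/14 = 406.79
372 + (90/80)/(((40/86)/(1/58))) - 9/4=3431667/9280 = 369.79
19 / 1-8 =11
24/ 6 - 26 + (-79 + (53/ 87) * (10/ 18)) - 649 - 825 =-1232960/783 = -1574.66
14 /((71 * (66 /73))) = 511/2343 = 0.22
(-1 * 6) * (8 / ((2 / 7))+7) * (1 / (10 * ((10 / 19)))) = -399/10 = -39.90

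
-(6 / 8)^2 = -9/16 = -0.56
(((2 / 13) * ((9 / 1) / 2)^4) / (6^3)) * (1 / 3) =81/832 = 0.10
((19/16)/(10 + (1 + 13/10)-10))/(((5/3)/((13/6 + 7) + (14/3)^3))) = 113677/3312 = 34.32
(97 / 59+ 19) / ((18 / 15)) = 1015/59 = 17.20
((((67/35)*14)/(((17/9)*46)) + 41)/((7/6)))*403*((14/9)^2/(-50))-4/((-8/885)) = -654678419/2639250 = -248.05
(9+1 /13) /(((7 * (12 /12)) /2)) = 2.59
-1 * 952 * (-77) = 73304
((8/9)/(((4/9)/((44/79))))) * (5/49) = 440/3871 = 0.11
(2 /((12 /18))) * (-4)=-12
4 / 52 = 1/13 = 0.08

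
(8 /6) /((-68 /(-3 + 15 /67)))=62/1139 = 0.05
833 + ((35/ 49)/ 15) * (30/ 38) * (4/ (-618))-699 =5506988/41097 = 134.00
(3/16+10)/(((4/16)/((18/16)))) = 1467/32 = 45.84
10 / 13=0.77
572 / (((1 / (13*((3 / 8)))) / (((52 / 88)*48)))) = 79092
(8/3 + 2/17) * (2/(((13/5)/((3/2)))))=710/221 = 3.21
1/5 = 0.20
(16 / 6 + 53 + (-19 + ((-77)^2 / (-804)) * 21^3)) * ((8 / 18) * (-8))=439031912/1809 = 242693.15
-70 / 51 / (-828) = 35/21114 = 0.00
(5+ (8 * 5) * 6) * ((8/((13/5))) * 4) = 39200/13 = 3015.38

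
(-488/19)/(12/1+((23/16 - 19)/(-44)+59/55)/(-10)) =-1561600/720651 = -2.17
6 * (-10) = -60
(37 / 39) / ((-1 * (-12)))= 37/468 = 0.08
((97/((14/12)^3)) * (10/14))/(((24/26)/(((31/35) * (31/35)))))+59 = 56519233/588245 = 96.08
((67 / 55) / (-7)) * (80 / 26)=-536/1001 = -0.54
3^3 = 27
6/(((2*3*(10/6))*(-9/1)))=-1/15 = -0.07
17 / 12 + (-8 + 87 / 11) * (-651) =7999/132 = 60.60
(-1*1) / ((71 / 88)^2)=-7744/5041 = -1.54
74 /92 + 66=3073/46 = 66.80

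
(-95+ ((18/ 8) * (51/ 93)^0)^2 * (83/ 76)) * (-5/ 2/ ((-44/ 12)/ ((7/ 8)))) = -11423685/214016 = -53.38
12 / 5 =2.40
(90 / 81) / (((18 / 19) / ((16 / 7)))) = 1520/567 = 2.68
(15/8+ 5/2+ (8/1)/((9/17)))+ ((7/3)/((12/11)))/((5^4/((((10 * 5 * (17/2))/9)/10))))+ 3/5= 407071/20250 = 20.10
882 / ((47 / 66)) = 58212/47 = 1238.55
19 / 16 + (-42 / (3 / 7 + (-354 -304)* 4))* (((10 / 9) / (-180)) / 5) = 47249081/39789360 = 1.19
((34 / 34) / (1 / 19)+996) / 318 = 1015/318 = 3.19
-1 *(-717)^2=-514089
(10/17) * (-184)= -1840/17 = -108.24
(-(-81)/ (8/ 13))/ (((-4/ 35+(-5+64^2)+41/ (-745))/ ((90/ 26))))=19008675/170669456 = 0.11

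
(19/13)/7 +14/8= 713/364 = 1.96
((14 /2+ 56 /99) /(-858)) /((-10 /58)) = 21721/424710 = 0.05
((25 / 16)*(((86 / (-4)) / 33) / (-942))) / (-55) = -215/10942272 = 0.00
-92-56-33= -181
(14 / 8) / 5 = 7/20 = 0.35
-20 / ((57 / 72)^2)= -11520/361 = -31.91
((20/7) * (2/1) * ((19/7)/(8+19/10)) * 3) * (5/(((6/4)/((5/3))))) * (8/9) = 23.21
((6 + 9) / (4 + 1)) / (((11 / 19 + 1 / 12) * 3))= 228/151 = 1.51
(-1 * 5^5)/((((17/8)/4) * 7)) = -100000/119 = -840.34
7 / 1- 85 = -78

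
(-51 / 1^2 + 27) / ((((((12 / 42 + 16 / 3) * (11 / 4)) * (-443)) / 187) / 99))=64.91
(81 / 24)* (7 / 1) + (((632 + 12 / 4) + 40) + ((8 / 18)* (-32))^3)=-12702835/5832 = -2178.13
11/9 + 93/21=356/63 = 5.65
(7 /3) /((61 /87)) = 203/61 = 3.33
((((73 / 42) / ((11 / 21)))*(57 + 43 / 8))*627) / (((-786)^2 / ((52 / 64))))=8997469/52718592 = 0.17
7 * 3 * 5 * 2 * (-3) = -630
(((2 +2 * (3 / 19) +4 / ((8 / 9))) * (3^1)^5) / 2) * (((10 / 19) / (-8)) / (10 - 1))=-34965/5776 = -6.05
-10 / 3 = -3.33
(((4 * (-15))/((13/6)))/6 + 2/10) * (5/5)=-287/65 = -4.42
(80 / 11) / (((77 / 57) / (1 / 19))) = 240/847 = 0.28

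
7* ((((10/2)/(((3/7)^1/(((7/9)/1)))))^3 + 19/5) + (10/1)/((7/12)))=529142014/98415 = 5376.64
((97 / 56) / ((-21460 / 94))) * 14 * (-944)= 537962/5365 = 100.27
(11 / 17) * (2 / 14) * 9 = 99/119 = 0.83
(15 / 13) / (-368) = -15/4784 = 0.00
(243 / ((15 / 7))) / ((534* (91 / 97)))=2619/11570 = 0.23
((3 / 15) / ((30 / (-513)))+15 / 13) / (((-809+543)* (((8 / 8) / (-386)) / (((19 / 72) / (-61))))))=94763/6661200 = 0.01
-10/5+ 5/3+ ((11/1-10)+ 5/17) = 49/51 = 0.96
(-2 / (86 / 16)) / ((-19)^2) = -16/15523 = 0.00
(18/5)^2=324/25 = 12.96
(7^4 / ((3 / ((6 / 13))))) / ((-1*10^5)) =-2401/650000 = 0.00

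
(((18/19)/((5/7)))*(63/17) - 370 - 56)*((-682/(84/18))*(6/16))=521769897/22610 = 23076.95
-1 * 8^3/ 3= -512/3 = -170.67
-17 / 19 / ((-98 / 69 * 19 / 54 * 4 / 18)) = 285039/35378 = 8.06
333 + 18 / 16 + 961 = 10361/8 = 1295.12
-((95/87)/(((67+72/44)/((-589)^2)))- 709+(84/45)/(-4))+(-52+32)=-317244827/65685 = -4829.79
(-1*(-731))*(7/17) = 301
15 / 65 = 3/13 = 0.23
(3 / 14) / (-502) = -3/7028 = 0.00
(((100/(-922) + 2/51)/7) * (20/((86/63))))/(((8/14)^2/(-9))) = 2692305/673982 = 3.99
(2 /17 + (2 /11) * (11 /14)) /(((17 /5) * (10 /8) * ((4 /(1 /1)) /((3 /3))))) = 31/2023 = 0.02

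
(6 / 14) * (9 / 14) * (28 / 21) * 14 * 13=468/7 = 66.86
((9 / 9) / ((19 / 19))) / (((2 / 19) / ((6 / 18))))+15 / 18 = 4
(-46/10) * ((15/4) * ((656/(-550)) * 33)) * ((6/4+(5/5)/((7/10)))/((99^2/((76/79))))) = 2938388/15055425 = 0.20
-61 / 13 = -4.69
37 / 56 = 0.66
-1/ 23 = -0.04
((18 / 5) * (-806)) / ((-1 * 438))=2418/365 = 6.62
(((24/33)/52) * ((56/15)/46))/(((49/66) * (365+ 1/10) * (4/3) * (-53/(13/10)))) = -4/51923305 = 0.00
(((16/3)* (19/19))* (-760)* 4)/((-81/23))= 1118720/243 = 4603.79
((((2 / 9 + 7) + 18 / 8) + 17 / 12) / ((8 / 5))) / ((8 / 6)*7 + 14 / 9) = 5/8 = 0.62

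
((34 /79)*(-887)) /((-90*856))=15079/3043080 = 0.00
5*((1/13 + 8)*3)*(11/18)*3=5775/26 = 222.12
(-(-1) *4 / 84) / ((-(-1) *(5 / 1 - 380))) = -1/7875 = 0.00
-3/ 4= -0.75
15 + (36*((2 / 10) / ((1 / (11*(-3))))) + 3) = -1098/5 = -219.60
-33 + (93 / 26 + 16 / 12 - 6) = -2659/78 = -34.09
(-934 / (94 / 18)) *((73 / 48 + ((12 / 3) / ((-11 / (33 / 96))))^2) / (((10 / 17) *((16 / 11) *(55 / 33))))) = -46371699/240640 = -192.70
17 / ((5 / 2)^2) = 68/25 = 2.72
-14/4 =-7/2 = -3.50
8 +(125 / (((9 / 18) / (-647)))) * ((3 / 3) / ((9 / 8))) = -1293928/9 = -143769.78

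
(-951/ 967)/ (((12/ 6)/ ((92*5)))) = -218730/967 = -226.19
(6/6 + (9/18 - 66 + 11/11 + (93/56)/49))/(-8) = 174151/21952 = 7.93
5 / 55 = 1/11 = 0.09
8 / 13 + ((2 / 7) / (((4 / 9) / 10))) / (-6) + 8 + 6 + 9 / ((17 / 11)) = 59923/3094 = 19.37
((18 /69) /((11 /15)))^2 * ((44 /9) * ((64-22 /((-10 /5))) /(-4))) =-67500/5819 = -11.60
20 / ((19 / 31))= 32.63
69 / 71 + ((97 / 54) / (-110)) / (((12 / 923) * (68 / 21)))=66985013/114713280 = 0.58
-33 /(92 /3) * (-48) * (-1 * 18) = -21384/23 = -929.74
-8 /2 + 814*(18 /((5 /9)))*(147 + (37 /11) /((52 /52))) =19828132/5 = 3965626.40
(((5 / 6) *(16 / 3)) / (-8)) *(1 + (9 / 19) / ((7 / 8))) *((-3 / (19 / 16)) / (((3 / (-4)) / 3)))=-65600/7581 = -8.65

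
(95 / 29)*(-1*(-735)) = 69825/29 = 2407.76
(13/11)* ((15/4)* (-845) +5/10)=-164749/44 = -3744.30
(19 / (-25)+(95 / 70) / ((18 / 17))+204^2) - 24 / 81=786546661/18900 = 41616.23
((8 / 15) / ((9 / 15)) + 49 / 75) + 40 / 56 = 3554/1575 = 2.26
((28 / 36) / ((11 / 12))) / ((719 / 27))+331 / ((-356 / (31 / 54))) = -76309801/152042616 = -0.50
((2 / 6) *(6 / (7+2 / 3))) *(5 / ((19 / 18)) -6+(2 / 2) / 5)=-606/2185 = -0.28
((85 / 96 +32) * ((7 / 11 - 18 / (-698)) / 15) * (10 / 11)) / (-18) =-364777/4975344 = -0.07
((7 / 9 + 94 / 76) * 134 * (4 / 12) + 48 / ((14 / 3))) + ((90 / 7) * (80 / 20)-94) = 207203/3591 = 57.70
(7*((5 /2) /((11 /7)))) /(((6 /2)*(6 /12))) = 7.42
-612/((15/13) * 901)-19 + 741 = 191174/265 = 721.41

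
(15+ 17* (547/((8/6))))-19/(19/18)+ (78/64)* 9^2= 226239/32 = 7069.97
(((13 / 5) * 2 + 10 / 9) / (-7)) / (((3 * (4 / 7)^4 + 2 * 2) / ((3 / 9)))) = -24353/350055 = -0.07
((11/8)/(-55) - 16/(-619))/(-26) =-21/643760 = 0.00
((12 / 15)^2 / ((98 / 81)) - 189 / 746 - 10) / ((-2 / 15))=72.93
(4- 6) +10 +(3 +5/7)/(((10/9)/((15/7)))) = 743/49 = 15.16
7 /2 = 3.50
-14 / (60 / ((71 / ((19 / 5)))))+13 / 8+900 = 897.27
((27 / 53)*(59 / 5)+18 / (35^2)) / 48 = 130413/1038800 = 0.13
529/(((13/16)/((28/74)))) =118496/481 = 246.35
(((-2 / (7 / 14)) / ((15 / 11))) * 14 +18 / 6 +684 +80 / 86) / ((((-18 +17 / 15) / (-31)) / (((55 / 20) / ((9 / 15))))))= 64670185/11868 = 5449.12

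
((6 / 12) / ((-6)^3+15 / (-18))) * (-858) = 2574/1301 = 1.98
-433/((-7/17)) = 7361/7 = 1051.57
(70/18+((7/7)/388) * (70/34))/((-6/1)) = -231175/356184 = -0.65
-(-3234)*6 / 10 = 9702/5 = 1940.40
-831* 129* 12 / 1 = -1286388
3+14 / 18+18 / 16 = 353/72 = 4.90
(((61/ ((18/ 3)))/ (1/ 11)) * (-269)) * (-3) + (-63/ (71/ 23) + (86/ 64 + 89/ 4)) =205054101/2272 = 90252.69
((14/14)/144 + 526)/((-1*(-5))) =15149/144 = 105.20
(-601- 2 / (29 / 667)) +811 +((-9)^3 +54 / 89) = -50231/89 = -564.39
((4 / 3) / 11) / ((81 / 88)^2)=2816/19683 = 0.14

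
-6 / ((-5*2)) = 3/5 = 0.60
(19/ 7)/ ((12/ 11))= 209/84 = 2.49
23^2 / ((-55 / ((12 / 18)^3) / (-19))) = 80408/1485 = 54.15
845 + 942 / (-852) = 119833/142 = 843.89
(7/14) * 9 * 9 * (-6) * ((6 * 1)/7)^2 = -8748/49 = -178.53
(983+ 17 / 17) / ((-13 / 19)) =-18696/13 = -1438.15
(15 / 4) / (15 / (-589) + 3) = 2945/2336 = 1.26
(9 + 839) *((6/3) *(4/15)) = 6784/15 = 452.27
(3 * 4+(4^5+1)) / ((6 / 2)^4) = 1037/81 = 12.80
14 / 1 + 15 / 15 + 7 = 22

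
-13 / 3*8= -104/3 = -34.67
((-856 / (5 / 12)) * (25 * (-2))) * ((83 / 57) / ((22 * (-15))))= -284192/627 = -453.26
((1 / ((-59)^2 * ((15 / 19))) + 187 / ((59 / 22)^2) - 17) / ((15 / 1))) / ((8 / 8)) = 469984/783225 = 0.60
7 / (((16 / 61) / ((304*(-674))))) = -5468162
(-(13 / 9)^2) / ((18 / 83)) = -14027/1458 = -9.62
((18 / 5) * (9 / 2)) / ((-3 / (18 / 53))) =-486/265 = -1.83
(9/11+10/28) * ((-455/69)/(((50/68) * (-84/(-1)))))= -40001/318780 = -0.13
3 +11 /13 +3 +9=206/13 = 15.85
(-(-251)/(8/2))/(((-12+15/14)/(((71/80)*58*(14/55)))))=-25323641/336600 = -75.23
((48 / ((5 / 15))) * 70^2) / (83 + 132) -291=128607/43 = 2990.86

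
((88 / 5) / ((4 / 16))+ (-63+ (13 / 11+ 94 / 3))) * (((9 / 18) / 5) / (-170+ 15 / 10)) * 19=-125134/278025 = -0.45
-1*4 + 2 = -2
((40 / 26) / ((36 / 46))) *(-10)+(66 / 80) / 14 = -1284139/65520 = -19.60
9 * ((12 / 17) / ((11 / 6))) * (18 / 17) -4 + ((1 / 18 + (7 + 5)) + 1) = 728129/57222 = 12.72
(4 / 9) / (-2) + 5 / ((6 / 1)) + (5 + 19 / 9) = 139/18 = 7.72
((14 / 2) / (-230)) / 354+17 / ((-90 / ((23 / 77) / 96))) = -608203/902784960 = 0.00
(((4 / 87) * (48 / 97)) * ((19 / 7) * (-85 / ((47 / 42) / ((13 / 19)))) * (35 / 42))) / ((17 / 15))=-312000/132211 = -2.36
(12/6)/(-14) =-0.14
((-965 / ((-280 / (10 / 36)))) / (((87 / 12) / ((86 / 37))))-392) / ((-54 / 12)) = 87.04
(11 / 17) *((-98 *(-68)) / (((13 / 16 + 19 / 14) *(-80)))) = -30184/1215 = -24.84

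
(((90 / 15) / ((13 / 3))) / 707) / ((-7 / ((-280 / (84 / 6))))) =360/64337 = 0.01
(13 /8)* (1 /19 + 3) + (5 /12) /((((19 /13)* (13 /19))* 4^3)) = 72479/14592 = 4.97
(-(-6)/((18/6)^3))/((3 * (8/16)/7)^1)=28/27 = 1.04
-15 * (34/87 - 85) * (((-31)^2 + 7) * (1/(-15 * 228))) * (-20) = 35627240/4959 = 7184.36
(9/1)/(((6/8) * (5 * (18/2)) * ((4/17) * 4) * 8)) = 17/480 = 0.04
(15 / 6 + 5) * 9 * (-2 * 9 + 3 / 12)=-9585/8 = -1198.12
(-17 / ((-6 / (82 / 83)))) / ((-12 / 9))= -697/332 = -2.10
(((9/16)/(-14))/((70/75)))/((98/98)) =-135/3136 = -0.04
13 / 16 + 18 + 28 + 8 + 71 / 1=2013/16 = 125.81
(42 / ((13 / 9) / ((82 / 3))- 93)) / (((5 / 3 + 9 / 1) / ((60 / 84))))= -1107/36584 = -0.03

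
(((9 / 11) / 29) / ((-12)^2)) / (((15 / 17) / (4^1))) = 17/19140 = 0.00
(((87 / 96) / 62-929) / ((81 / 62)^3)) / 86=-590408609/121877136 = -4.84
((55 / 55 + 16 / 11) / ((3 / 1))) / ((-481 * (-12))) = 3/21164 = 0.00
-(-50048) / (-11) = -50048/11 = -4549.82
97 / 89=1.09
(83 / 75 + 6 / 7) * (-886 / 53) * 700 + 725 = -3538589/159 = -22255.28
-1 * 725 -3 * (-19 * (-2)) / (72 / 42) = -791.50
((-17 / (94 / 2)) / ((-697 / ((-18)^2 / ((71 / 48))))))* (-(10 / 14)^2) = -388800/6704033 = -0.06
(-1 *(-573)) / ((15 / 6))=1146/5 = 229.20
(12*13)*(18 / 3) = 936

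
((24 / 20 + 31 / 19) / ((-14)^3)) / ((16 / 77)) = -2959/595840 = 0.00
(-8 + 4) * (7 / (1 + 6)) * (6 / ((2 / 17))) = -204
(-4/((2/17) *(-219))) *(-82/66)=-1394/7227 = -0.19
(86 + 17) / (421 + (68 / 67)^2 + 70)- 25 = -54755708/2208723 = -24.79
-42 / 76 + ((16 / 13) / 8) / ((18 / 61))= -139/4446 = -0.03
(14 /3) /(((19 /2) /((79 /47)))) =2212/2679 = 0.83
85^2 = 7225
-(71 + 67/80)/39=-5747/3120 = -1.84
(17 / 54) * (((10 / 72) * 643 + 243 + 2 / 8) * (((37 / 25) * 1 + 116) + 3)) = 25542262/2025 = 12613.46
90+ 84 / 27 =838/9 = 93.11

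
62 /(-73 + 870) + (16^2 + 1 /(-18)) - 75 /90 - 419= -1175017/7173 = -163.81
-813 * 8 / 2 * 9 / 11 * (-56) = 149000.73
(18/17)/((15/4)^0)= 18/17 = 1.06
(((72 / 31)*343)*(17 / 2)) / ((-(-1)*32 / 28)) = 367353/62 = 5925.05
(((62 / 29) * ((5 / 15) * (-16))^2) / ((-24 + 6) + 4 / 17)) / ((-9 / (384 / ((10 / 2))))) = 17268736/591165 = 29.21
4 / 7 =0.57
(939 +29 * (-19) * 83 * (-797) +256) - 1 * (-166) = 36450562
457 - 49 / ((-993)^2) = 450624344/986049 = 457.00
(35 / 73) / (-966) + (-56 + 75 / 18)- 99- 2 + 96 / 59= -14978688/99061 = -151.21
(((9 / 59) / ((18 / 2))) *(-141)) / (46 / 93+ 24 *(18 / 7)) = -91791/2389382 = -0.04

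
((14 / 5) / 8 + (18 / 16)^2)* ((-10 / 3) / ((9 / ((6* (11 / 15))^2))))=-62557/5400 = -11.58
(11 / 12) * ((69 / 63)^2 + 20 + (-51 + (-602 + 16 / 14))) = -764830/1323 = -578.10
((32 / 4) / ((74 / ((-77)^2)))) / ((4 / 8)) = 47432/37 = 1281.95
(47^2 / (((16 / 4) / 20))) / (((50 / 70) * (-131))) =-15463/131 = -118.04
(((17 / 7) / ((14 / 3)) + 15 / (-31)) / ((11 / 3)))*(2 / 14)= 333/233926 = 0.00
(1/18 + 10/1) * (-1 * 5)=-905/18 = -50.28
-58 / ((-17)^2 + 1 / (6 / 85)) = -348/1819 = -0.19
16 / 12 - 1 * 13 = -35/3 = -11.67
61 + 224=285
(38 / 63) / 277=38/17451 = 0.00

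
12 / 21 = 4/7 = 0.57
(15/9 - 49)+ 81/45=-683/15 = -45.53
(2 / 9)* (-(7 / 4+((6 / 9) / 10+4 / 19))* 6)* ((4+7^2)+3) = -129416/855 = -151.36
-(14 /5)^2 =-196/25 = -7.84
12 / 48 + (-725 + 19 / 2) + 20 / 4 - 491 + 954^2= 908914.75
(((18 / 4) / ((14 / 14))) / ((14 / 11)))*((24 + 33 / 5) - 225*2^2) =-61479/20 = -3073.95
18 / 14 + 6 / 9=41/21 = 1.95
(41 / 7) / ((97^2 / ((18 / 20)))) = 369/658630 = 0.00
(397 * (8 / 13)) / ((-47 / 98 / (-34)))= 10582432/611 = 17319.86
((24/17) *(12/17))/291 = 96/28033 = 0.00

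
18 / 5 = 3.60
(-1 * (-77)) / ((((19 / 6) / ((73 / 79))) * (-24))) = -5621/6004 = -0.94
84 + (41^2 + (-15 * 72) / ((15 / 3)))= 1549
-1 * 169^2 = -28561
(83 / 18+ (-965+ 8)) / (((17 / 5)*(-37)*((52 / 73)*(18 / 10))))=31285975/5298696 = 5.90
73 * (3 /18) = 73/6 = 12.17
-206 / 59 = -3.49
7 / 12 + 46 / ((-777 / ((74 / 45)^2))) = 71993/170100 = 0.42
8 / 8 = 1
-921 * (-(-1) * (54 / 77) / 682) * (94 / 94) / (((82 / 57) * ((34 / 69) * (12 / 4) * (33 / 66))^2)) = -749814651/622238386 = -1.21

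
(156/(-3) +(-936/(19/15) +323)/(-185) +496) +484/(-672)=263093269/590520 = 445.53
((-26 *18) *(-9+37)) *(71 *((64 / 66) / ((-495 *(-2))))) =-1654016/1815 = -911.30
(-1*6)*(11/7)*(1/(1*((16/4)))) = -2.36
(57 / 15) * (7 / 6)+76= 2413/30 = 80.43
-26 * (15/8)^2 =-2925/32 = -91.41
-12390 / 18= -2065/3 = -688.33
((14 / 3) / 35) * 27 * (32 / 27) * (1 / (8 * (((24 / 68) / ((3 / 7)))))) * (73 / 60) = 1241/1575 = 0.79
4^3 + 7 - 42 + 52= 81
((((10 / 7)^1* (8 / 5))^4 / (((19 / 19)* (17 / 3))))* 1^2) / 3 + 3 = 187987/40817 = 4.61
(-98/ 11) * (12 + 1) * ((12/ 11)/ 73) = -15288/8833 = -1.73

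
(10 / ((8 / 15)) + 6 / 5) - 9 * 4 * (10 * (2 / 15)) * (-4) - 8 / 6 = 12637/60 = 210.62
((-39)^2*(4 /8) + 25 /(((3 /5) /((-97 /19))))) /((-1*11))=-5677/114 = -49.80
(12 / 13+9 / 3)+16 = 19.92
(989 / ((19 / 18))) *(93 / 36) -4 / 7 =2419.88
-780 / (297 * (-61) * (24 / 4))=130/18117 = 0.01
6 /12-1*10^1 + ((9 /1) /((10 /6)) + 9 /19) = -689/190 = -3.63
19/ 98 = 0.19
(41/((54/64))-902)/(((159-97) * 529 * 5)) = -11521/2213865 = -0.01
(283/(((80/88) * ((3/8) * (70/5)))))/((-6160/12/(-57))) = 16131/2450 = 6.58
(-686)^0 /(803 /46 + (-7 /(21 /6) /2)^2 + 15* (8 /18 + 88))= 138/185627 = 0.00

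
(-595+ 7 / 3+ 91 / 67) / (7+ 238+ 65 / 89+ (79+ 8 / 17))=-179824589/98897829 = -1.82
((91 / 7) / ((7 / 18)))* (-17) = -3978/7 = -568.29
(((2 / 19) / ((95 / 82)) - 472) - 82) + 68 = -877066/1805 = -485.91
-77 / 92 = -0.84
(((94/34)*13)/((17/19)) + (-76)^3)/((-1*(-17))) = -126852455/4913 = -25819.75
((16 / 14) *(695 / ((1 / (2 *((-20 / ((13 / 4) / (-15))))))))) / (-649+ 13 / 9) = -30024000/132587 = -226.45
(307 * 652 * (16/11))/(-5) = -3202624/55 = -58229.53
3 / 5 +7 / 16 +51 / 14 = 2621/560 = 4.68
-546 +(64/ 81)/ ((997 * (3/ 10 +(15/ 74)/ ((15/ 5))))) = -546.00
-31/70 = -0.44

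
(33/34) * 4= 66/17 = 3.88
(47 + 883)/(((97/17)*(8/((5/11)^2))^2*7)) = 4940625/318119648 = 0.02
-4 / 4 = -1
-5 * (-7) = 35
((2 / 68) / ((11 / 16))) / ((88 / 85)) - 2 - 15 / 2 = -2289/242 = -9.46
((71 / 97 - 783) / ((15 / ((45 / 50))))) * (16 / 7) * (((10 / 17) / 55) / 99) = -34688/2992935 = -0.01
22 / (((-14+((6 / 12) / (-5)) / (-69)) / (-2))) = 30360/9659 = 3.14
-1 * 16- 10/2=-21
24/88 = 3/11 = 0.27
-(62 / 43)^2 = -3844/1849 = -2.08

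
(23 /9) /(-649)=-23/5841 = 0.00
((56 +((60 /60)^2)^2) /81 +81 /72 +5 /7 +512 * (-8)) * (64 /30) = -24757228/2835 = -8732.71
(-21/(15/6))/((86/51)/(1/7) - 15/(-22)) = -47124/70045 = -0.67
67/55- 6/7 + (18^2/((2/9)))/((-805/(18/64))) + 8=1112421/141680 = 7.85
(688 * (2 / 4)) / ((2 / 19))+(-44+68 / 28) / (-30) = 228857/70 = 3269.39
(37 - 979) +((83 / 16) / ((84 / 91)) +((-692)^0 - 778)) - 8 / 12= -109699/64 = -1714.05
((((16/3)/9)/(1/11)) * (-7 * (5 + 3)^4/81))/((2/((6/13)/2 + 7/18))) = -714.90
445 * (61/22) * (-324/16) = -2198745/88 = -24985.74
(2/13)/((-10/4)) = -4/65 = -0.06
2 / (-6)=-0.33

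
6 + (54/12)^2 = 105/4 = 26.25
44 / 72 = 11/18 = 0.61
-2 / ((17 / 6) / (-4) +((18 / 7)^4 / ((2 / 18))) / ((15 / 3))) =-576240/22470731 = -0.03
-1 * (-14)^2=-196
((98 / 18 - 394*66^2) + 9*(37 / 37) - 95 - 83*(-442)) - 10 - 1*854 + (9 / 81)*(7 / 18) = -272244647/162 = -1680522.51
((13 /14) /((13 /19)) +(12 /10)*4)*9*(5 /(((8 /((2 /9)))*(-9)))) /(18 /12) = -431/756 = -0.57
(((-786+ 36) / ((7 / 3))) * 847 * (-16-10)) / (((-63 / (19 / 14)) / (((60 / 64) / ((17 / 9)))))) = -504343125/6664 = -75681.74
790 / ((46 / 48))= 18960/23 = 824.35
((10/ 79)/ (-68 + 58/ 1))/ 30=-1/2370 = 0.00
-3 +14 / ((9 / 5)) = 43/9 = 4.78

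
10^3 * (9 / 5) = 1800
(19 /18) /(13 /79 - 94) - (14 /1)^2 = -26154565/133434 = -196.01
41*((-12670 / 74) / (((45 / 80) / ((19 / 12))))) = -19739860/999 = -19759.62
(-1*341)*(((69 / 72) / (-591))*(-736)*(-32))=23089792/1773 = 13023.01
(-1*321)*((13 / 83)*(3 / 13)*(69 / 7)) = -66447/581 = -114.37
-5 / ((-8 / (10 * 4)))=25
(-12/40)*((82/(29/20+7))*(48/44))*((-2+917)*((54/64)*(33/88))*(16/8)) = -27348435/14872 = -1838.92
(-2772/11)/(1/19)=-4788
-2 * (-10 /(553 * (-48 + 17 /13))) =-260/335671 = 0.00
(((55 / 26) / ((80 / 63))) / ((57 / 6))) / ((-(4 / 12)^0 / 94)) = -32571/1976 = -16.48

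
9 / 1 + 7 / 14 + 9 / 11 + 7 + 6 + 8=689/22 = 31.32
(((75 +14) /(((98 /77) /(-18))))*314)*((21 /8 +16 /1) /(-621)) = 22901747/1932 = 11853.91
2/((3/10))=20/3 = 6.67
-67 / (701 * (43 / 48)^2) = -154368/1296149 = -0.12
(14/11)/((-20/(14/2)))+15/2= 388/55 = 7.05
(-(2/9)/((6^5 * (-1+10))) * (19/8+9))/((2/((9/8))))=-91/4478976 = 0.00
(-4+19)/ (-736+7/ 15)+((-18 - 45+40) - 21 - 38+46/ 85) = -4494801/55165 = -81.48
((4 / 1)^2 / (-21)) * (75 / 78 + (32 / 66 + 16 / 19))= -298456/171171 = -1.74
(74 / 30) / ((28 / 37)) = 1369/420 = 3.26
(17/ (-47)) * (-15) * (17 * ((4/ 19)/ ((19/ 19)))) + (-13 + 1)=7.42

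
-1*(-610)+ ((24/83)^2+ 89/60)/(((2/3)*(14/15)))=472599523/771568 = 612.52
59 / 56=1.05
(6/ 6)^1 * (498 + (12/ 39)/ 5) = 32374/65 = 498.06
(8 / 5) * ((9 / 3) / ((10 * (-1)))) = -12/25 = -0.48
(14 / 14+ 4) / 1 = 5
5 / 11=0.45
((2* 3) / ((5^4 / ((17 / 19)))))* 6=612/11875 = 0.05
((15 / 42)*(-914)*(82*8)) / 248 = -863.46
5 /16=0.31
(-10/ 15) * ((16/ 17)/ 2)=-16/51 = -0.31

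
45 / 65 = 9/13 = 0.69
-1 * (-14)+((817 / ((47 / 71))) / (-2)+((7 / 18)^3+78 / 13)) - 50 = -177355411/274104 = -647.04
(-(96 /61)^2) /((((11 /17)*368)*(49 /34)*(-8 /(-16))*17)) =-39168/46129237 = 0.00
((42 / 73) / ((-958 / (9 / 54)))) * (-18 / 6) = 21/69934 = 0.00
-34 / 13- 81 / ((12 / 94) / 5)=-82553/26 = -3175.12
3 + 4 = 7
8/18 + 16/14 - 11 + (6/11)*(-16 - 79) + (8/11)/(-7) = -42505/693 = -61.33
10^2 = 100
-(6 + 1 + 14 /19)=-147/19 = -7.74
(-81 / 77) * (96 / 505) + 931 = 36194159/38885 = 930.80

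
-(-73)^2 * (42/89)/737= -223818/65593 = -3.41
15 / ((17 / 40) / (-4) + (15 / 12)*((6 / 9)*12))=2400/1583 = 1.52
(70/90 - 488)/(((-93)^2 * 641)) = -4385/49896081 = 0.00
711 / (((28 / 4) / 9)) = 6399/7 = 914.14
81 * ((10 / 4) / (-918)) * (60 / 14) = -225/238 = -0.95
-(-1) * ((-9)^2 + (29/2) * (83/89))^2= 283080625/31684 = 8934.50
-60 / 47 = -1.28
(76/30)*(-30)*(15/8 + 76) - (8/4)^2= -11845/2 = -5922.50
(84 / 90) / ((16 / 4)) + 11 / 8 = 193/120 = 1.61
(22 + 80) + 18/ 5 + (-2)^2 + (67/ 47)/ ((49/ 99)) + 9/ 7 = 113.77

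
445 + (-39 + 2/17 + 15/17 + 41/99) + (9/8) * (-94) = 119459/396 = 301.66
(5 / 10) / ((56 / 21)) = 3/16 = 0.19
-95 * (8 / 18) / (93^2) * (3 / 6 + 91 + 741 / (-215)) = -159866/371907 = -0.43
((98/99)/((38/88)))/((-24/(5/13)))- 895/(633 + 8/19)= -23270984/16052283 = -1.45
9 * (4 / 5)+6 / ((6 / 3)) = 51/5 = 10.20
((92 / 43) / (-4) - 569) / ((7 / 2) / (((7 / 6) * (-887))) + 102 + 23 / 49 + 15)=-212881774/43906655 = -4.85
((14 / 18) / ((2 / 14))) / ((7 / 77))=59.89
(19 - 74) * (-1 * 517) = 28435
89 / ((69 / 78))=2314/23 = 100.61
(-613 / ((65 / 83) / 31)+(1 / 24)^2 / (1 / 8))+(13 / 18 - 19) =-113647403/4680 = -24283.63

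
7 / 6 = 1.17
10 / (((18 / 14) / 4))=280/9 = 31.11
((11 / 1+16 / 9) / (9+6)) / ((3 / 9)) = 23/9 = 2.56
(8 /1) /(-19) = -8/19 = -0.42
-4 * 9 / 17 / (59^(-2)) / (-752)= 31329/3196 = 9.80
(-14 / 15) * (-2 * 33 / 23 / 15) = 308/1725 = 0.18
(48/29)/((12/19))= 76/29 = 2.62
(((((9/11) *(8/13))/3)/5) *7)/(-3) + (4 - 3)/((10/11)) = 1461/1430 = 1.02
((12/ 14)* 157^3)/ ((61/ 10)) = 543778.88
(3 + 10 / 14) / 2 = 1.86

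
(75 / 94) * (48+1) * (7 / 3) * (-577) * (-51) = 252336525/94 = 2684431.12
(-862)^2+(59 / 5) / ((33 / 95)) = 24521573/33 = 743077.97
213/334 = 0.64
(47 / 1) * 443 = 20821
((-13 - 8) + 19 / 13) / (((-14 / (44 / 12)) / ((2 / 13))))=2794/3549 = 0.79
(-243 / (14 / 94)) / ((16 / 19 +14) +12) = -72333/1190 = -60.78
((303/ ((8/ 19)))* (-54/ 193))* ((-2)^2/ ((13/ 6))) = -371.72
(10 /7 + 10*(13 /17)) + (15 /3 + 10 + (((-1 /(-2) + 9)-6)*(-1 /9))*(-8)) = 29117/1071 = 27.19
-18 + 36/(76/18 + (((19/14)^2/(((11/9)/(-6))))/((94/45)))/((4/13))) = -777805110/35915491 = -21.66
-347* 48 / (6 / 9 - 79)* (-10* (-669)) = 66857184/47 = 1422493.28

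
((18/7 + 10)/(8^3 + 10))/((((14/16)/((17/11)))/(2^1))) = 1088/12789 = 0.09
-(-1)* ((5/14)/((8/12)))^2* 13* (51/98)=149175/76832 = 1.94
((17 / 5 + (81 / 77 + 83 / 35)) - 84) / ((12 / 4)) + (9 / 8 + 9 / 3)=-199589/9240 = -21.60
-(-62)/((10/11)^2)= 3751/50 = 75.02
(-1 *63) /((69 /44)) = -924/23 = -40.17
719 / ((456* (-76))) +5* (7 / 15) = 26715/11552 = 2.31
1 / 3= 0.33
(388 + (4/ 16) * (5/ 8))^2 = 154281241/1024 = 150665.27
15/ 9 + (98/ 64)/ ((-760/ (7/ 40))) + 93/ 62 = 9240571/2918400 = 3.17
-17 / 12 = -1.42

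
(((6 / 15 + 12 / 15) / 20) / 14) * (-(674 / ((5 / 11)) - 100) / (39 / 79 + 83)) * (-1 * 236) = 48339231/2885750 = 16.75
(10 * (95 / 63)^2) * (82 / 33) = 7400500/130977 = 56.50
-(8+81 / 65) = -601/65 = -9.25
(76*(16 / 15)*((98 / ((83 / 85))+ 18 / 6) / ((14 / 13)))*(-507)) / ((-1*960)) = 358113197/87150 = 4109.16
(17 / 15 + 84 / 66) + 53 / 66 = 353/110 = 3.21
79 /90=0.88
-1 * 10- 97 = -107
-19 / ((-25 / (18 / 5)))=342/125 = 2.74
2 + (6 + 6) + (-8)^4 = 4110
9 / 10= 0.90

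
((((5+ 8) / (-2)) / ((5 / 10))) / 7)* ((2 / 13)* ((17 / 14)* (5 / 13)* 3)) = -255/637 = -0.40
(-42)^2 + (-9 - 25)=1730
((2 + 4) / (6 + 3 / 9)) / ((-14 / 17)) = -153/133 = -1.15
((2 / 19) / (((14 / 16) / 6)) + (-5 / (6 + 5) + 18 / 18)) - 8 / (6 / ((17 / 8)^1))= -13747/8778 = -1.57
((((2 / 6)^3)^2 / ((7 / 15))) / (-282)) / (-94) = 5/45090108 = 0.00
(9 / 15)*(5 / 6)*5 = 5/2 = 2.50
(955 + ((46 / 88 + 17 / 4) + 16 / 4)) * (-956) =-10135034/11 = -921366.73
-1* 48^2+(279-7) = -2032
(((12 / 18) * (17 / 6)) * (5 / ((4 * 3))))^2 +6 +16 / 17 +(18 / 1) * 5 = 19345097/198288 = 97.56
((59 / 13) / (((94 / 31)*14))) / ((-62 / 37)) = -2183/34216 = -0.06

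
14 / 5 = 2.80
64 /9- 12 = -44/9 = -4.89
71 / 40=1.78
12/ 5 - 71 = -68.60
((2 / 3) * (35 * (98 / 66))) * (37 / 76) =63455/3762 = 16.87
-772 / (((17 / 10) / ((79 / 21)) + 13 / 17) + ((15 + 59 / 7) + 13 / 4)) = -145151440/5244851 = -27.68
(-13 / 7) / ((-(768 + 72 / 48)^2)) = 52/16579647 = 0.00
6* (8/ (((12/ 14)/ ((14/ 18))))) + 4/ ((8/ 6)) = 419/9 = 46.56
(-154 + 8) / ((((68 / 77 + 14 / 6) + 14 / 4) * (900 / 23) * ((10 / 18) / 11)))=-4266339/387875 = -11.00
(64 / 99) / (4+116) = 8/1485 = 0.01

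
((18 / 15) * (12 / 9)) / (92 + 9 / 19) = 152/8785 = 0.02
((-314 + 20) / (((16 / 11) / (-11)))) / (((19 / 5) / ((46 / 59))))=456.18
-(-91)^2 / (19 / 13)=-107653/19 = -5665.95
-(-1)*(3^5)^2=59049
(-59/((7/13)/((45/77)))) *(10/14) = -172575/3773 = -45.74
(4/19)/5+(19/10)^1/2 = 0.99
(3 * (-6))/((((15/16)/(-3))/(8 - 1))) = 2016/5 = 403.20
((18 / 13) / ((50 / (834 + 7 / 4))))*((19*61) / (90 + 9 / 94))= 182103239/611650 = 297.72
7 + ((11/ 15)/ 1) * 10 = 43/3 = 14.33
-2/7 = -0.29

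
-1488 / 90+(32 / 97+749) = 1066219/1455 = 732.80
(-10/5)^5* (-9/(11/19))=5472/11 = 497.45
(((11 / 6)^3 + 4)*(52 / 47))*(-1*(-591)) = 5621395/846 = 6644.67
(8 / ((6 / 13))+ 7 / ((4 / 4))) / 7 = 73/21 = 3.48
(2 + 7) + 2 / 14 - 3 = 43/7 = 6.14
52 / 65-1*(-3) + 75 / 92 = 4.62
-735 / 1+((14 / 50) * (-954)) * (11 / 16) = -183729/200 = -918.64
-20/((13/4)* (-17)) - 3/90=2179/6630 = 0.33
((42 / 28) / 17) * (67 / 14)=201/476 = 0.42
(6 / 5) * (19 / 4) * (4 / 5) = 114/25 = 4.56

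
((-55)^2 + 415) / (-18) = -1720/9 = -191.11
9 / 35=0.26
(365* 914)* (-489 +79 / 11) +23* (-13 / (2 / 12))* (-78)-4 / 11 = -160599432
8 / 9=0.89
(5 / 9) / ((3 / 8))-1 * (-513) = 13891/27 = 514.48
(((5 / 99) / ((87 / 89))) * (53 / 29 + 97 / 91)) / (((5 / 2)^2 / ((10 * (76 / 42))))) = 206599616/477323847 = 0.43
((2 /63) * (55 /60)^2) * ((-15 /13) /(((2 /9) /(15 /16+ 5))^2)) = -16380375/745472 = -21.97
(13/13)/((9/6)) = 2/3 = 0.67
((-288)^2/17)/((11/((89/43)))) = 7382016/8041 = 918.05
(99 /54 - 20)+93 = 449/6 = 74.83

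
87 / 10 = 8.70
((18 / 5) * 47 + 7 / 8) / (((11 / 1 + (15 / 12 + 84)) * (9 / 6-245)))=-6803/937475 = -0.01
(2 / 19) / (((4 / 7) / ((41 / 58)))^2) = 82369/511328 = 0.16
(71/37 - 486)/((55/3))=-53733/2035 = -26.40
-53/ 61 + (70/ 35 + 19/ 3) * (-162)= -82403/61 = -1350.87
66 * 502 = 33132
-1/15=-0.07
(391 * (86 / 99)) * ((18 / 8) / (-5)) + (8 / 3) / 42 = -152.78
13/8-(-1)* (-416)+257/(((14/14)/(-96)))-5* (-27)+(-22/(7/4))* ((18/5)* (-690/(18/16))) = 157155/56 = 2806.34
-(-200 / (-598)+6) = -1894/299 = -6.33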